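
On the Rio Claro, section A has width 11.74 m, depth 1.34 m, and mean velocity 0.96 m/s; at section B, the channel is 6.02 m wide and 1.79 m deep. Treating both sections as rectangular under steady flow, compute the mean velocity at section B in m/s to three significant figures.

Q = A₁V₁ = (11.74×1.34) × 0.96 = 15.10 m³/s
A₂ = 6.02 × 1.79 = 10.78 m²
V₂ = Q/A₂ = 15.10/10.78 = 1.402 m/s

1.40 m/s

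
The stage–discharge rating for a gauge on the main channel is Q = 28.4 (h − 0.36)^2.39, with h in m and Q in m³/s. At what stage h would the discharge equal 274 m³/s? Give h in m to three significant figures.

h − h₀ = (Q/C)^(1/b) = (274/28.4)^(1/2.39) = 2.582 m
h = 0.36 + 2.582 = 2.942 m

2.94 m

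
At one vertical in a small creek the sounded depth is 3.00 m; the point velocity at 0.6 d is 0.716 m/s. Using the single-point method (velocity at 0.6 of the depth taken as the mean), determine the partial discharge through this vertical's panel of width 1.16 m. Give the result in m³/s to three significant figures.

2.49 m³/s

v̄ = v₀.₆ = 0.716 m/s
q = v̄ × d × w = 0.7160 × 3.00 × 1.16 = 2.492 m³/s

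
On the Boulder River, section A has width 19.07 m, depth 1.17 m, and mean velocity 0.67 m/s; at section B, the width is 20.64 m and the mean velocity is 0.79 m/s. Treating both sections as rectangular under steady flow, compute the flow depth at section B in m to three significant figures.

Q = A₁V₁ = (19.07×1.17) × 0.67 = 14.95 m³/s
d₂ = Q/(b₂ V₂) = 14.95/(20.64×0.79) = 0.9168 m

0.917 m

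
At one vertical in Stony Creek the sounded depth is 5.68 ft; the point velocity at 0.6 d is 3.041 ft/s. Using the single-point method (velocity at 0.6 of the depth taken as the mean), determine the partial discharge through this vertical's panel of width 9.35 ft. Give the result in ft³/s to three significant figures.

162 ft³/s

v̄ = v₀.₆ = 3.041 ft/s
q = v̄ × d × w = 3.041 × 5.68 × 9.35 = 161.5 ft³/s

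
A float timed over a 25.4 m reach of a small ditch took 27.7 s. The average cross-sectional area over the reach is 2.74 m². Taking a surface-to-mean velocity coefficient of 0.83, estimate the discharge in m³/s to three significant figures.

v_surface = L / t̄ = 25.4 / 27.7 = 0.9170 m/s
v_mean = 0.83 × 0.9170 = 0.7611 m/s
Q = A × v_mean = 2.74 × 0.7611 = 2.085 m³/s

2.09 m³/s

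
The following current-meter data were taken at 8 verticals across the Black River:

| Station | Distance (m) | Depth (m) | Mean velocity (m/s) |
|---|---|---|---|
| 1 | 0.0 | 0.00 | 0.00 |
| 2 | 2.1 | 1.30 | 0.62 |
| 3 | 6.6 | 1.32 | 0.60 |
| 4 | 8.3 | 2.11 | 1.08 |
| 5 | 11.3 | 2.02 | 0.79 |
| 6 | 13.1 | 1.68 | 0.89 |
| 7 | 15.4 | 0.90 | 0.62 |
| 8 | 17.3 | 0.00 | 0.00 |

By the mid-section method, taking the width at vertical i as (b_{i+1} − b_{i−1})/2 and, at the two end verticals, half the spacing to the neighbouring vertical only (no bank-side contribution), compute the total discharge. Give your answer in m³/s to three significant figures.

18.5 m³/s

w_2 = (6.6 − 0.0)/2 = 3.3 m; q_2 = 0.62 × 1.30 × 3.3 = 2.660 m³/s
w_3 = (8.3 − 2.1)/2 = 3.1 m; q_3 = 0.60 × 1.32 × 3.1 = 2.455 m³/s
w_4 = (11.3 − 6.6)/2 = 2.35 m; q_4 = 1.08 × 2.11 × 2.35 = 5.355 m³/s
w_5 = (13.1 − 8.3)/2 = 2.4 m; q_5 = 0.79 × 2.02 × 2.4 = 3.830 m³/s
w_6 = (15.4 − 11.3)/2 = 2.05 m; q_6 = 0.89 × 1.68 × 2.05 = 3.065 m³/s
w_7 = (17.3 − 13.1)/2 = 2.1 m; q_7 = 0.62 × 0.90 × 2.1 = 1.172 m³/s
Stations 1, 8 contribute zero (depth or velocity is 0).
Q = Σ qᵢ = 18.54 m³/s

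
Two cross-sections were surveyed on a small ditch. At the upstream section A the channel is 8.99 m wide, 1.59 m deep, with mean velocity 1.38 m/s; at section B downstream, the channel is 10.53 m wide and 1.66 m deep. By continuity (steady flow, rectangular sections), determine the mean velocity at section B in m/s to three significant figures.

1.13 m/s

Q = A₁V₁ = (8.99×1.59) × 1.38 = 19.73 m³/s
A₂ = 10.53 × 1.66 = 17.48 m²
V₂ = Q/A₂ = 19.73/17.48 = 1.128 m/s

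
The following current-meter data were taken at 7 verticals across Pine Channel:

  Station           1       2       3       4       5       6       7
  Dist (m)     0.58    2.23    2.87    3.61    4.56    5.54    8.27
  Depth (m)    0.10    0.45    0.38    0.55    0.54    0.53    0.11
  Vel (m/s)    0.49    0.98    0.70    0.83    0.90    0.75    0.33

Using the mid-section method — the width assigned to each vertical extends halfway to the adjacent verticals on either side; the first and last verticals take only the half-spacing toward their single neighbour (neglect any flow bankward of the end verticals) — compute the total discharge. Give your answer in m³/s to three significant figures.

w_1 = (2.23 − 0.58)/2 = 0.825 m; q_1 = 0.49 × 0.10 × 0.825 = 0.04043 m³/s
w_2 = (2.87 − 0.58)/2 = 1.145 m; q_2 = 0.98 × 0.45 × 1.145 = 0.5049 m³/s
w_3 = (3.61 − 2.23)/2 = 0.69 m; q_3 = 0.70 × 0.38 × 0.69 = 0.1835 m³/s
w_4 = (4.56 − 2.87)/2 = 0.845 m; q_4 = 0.83 × 0.55 × 0.845 = 0.3857 m³/s
w_5 = (5.54 − 3.61)/2 = 0.965 m; q_5 = 0.90 × 0.54 × 0.965 = 0.4690 m³/s
w_6 = (8.27 − 4.56)/2 = 1.855 m; q_6 = 0.75 × 0.53 × 1.855 = 0.7374 m³/s
w_7 = (8.27 − 5.54)/2 = 1.365 m; q_7 = 0.33 × 0.11 × 1.365 = 0.04955 m³/s
Q = Σ qᵢ = 2.371 m³/s

2.37 m³/s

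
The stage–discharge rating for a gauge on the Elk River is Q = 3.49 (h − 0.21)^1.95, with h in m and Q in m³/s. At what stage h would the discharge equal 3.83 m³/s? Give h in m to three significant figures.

1.26 m

h − h₀ = (Q/C)^(1/b) = (3.83/3.49)^(1/1.95) = 1.049 m
h = 0.21 + 1.049 = 1.259 m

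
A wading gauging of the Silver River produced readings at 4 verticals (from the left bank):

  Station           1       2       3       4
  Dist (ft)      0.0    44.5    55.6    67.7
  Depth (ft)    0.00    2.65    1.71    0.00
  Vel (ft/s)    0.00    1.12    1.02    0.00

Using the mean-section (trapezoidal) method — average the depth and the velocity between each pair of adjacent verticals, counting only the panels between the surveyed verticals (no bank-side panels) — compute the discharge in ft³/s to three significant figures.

Panel 1-2: Δb = 44.5 ft, d̄ = (0.00+2.65)/2 = 1.325, v̄ = (0.00+1.12)/2 = 0.56 → q = 44.5×1.325×0.56 = 33.02 ft³/s
Panel 2-3: Δb = 11.1 ft, d̄ = (2.65+1.71)/2 = 2.18, v̄ = (1.12+1.02)/2 = 1.07 → q = 11.1×2.18×1.07 = 25.89 ft³/s
Panel 3-4: Δb = 12.1 ft, d̄ = (1.71+0.00)/2 = 0.855, v̄ = (1.02+0.00)/2 = 0.51 → q = 12.1×0.855×0.51 = 5.276 ft³/s
Q = Σ q = 64.19 ft³/s

64.2 ft³/s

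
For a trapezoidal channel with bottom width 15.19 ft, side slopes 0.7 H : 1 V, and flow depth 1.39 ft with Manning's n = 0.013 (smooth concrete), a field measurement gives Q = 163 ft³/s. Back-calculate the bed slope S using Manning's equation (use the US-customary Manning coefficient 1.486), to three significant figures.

0.00313

A = (b + z·y)·y = (15.19 + 0.7×1.39)×1.39 = 22.47 ft²
P = b + 2y√(1+z²) = 15.19 + 2×1.39×√(1+0.7²) = 18.58 ft
R = A/P = 22.47/18.58 = 1.209 ft
S = (Q·n / (1.486·A·R^(2/3)))² = (163×0.013 / (1.486×22.47×1.135))² = 0.003128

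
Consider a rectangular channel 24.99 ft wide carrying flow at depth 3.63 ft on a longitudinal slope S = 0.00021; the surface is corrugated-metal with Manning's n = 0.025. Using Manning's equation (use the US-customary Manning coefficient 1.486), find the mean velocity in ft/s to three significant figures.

1.72 ft/s

A = b·y = 24.99 × 3.63 = 90.71 ft²
P = b + 2y = 24.99 + 2×3.63 = 32.25 ft
R = A/P = 90.71/32.25 = 2.813 ft
Q = (1.486/n)·A·R^(2/3)·S^(1/2) = (1.486/0.025) × 90.71 × 2.813^(2/3) × 0.00021^(1/2) = 155.7 ft³/s
V = Q/A = 155.7/90.71 = 1.716 ft/s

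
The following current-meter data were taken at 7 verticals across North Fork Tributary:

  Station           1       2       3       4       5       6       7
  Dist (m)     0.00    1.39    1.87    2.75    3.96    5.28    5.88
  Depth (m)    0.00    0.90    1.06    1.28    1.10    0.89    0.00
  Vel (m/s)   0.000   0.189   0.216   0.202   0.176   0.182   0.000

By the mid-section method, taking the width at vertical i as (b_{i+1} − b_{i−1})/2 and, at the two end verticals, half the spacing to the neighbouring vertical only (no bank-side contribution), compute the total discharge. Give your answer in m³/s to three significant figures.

0.985 m³/s

w_2 = (1.87 − 0.00)/2 = 0.935 m; q_2 = 0.189 × 0.90 × 0.935 = 0.1590 m³/s
w_3 = (2.75 − 1.39)/2 = 0.68 m; q_3 = 0.216 × 1.06 × 0.68 = 0.1557 m³/s
w_4 = (3.96 − 1.87)/2 = 1.045 m; q_4 = 0.202 × 1.28 × 1.045 = 0.2702 m³/s
w_5 = (5.28 − 2.75)/2 = 1.265 m; q_5 = 0.176 × 1.10 × 1.265 = 0.2449 m³/s
w_6 = (5.88 − 3.96)/2 = 0.96 m; q_6 = 0.182 × 0.89 × 0.96 = 0.1555 m³/s
Stations 1, 7 contribute zero (depth or velocity is 0).
Q = Σ qᵢ = 0.9853 m³/s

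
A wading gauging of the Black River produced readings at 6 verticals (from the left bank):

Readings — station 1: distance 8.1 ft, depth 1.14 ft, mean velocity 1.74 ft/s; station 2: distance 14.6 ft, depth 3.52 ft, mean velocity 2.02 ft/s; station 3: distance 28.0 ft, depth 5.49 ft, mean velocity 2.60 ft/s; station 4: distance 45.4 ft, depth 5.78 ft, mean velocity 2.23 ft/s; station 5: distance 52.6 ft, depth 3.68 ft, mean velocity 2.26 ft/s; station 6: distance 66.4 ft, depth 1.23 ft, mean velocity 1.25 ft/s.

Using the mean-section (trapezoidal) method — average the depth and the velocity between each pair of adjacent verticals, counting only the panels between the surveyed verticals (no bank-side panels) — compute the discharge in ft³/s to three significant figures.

541 ft³/s

Panel 1-2: Δb = 6.5 ft, d̄ = (1.14+3.52)/2 = 2.33, v̄ = (1.74+2.02)/2 = 1.88 → q = 6.5×2.33×1.88 = 28.47 ft³/s
Panel 2-3: Δb = 13.4 ft, d̄ = (3.52+5.49)/2 = 4.505, v̄ = (2.02+2.60)/2 = 2.31 → q = 13.4×4.505×2.31 = 139.4 ft³/s
Panel 3-4: Δb = 17.4 ft, d̄ = (5.49+5.78)/2 = 5.635, v̄ = (2.60+2.23)/2 = 2.415 → q = 17.4×5.635×2.415 = 236.8 ft³/s
Panel 4-5: Δb = 7.2 ft, d̄ = (5.78+3.68)/2 = 4.73, v̄ = (2.23+2.26)/2 = 2.245 → q = 7.2×4.73×2.245 = 76.46 ft³/s
Panel 5-6: Δb = 13.8 ft, d̄ = (3.68+1.23)/2 = 2.455, v̄ = (2.26+1.25)/2 = 1.755 → q = 13.8×2.455×1.755 = 59.46 ft³/s
Q = Σ q = 540.6 ft³/s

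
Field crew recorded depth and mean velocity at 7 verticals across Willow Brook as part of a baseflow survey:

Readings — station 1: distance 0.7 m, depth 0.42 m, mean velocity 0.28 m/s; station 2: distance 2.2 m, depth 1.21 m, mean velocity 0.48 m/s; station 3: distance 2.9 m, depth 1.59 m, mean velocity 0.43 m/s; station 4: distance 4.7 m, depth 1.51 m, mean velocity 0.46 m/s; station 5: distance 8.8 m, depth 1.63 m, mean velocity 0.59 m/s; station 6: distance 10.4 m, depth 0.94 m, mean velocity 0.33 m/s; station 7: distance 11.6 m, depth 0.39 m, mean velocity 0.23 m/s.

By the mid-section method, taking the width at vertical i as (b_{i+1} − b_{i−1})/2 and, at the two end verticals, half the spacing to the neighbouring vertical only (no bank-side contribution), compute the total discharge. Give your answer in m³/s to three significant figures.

6.86 m³/s

w_1 = (2.2 − 0.7)/2 = 0.75 m; q_1 = 0.28 × 0.42 × 0.75 = 0.08820 m³/s
w_2 = (2.9 − 0.7)/2 = 1.1 m; q_2 = 0.48 × 1.21 × 1.1 = 0.6389 m³/s
w_3 = (4.7 − 2.2)/2 = 1.25 m; q_3 = 0.43 × 1.59 × 1.25 = 0.8546 m³/s
w_4 = (8.8 − 2.9)/2 = 2.95 m; q_4 = 0.46 × 1.51 × 2.95 = 2.049 m³/s
w_5 = (10.4 − 4.7)/2 = 2.85 m; q_5 = 0.59 × 1.63 × 2.85 = 2.741 m³/s
w_6 = (11.6 − 8.8)/2 = 1.4 m; q_6 = 0.33 × 0.94 × 1.4 = 0.4343 m³/s
w_7 = (11.6 − 10.4)/2 = 0.6 m; q_7 = 0.23 × 0.39 × 0.6 = 0.05382 m³/s
Q = Σ qᵢ = 6.860 m³/s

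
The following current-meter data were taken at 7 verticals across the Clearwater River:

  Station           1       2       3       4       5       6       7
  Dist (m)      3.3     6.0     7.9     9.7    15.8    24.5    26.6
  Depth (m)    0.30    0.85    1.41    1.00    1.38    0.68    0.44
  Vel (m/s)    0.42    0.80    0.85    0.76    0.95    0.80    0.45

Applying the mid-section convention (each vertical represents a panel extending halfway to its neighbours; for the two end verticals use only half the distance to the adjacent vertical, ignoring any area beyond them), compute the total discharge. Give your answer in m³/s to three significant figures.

19.8 m³/s

w_1 = (6.0 − 3.3)/2 = 1.35 m; q_1 = 0.42 × 0.30 × 1.35 = 0.1701 m³/s
w_2 = (7.9 − 3.3)/2 = 2.3 m; q_2 = 0.80 × 0.85 × 2.3 = 1.564 m³/s
w_3 = (9.7 − 6.0)/2 = 1.85 m; q_3 = 0.85 × 1.41 × 1.85 = 2.217 m³/s
w_4 = (15.8 − 7.9)/2 = 3.95 m; q_4 = 0.76 × 1.00 × 3.95 = 3.002 m³/s
w_5 = (24.5 − 9.7)/2 = 7.4 m; q_5 = 0.95 × 1.38 × 7.4 = 9.701 m³/s
w_6 = (26.6 − 15.8)/2 = 5.4 m; q_6 = 0.80 × 0.68 × 5.4 = 2.938 m³/s
w_7 = (26.6 − 24.5)/2 = 1.05 m; q_7 = 0.45 × 0.44 × 1.05 = 0.2079 m³/s
Q = Σ qᵢ = 19.80 m³/s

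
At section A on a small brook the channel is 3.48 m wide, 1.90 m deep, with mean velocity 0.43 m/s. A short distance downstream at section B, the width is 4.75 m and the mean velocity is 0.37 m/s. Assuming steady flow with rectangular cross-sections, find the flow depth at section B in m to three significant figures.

1.62 m

Q = A₁V₁ = (3.48×1.90) × 0.43 = 2.843 m³/s
d₂ = Q/(b₂ V₂) = 2.843/(4.75×0.37) = 1.618 m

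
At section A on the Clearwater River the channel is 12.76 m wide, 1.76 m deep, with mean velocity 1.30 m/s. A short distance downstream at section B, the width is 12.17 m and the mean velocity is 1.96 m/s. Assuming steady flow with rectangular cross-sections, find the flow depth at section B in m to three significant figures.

Q = A₁V₁ = (12.76×1.76) × 1.30 = 29.19 m³/s
d₂ = Q/(b₂ V₂) = 29.19/(12.17×1.96) = 1.224 m

1.22 m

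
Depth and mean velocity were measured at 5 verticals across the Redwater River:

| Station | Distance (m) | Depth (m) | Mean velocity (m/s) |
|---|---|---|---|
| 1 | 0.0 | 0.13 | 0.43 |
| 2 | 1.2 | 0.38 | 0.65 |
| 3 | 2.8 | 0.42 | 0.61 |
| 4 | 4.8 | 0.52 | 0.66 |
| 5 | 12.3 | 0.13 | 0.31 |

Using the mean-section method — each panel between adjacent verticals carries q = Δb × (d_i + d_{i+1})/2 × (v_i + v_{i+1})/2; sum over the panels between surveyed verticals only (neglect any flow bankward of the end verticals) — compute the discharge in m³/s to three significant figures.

2.35 m³/s

Panel 1-2: Δb = 1.2 m, d̄ = (0.13+0.38)/2 = 0.255, v̄ = (0.43+0.65)/2 = 0.54 → q = 1.2×0.255×0.54 = 0.1652 m³/s
Panel 2-3: Δb = 1.6 m, d̄ = (0.38+0.42)/2 = 0.4, v̄ = (0.65+0.61)/2 = 0.63 → q = 1.6×0.4×0.63 = 0.4032 m³/s
Panel 3-4: Δb = 2 m, d̄ = (0.42+0.52)/2 = 0.47, v̄ = (0.61+0.66)/2 = 0.635 → q = 2×0.47×0.635 = 0.5969 m³/s
Panel 4-5: Δb = 7.5 m, d̄ = (0.52+0.13)/2 = 0.325, v̄ = (0.66+0.31)/2 = 0.485 → q = 7.5×0.325×0.485 = 1.182 m³/s
Q = Σ q = 2.348 m³/s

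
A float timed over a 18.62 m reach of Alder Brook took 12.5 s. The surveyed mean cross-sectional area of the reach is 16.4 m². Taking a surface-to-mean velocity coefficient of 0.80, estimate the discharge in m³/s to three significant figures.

19.5 m³/s

v_surface = L / t̄ = 18.62 / 12.5 = 1.490 m/s
v_mean = 0.80 × 1.490 = 1.192 m/s
Q = A × v_mean = 16.4 × 1.192 = 19.54 m³/s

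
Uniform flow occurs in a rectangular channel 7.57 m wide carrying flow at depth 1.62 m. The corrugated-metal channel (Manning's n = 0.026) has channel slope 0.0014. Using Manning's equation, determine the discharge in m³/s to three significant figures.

19.2 m³/s

A = b·y = 7.57 × 1.62 = 12.26 m²
P = b + 2y = 7.57 + 2×1.62 = 10.81 m
R = A/P = 12.26/10.81 = 1.134 m
Q = (1/n)·A·R^(2/3)·S^(1/2) = (1/0.026) × 12.26 × 1.134^(2/3) × 0.0014^(1/2) = 19.20 m³/s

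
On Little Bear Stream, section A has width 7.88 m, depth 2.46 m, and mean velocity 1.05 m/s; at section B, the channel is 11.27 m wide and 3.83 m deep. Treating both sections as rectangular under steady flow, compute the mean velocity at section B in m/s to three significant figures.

0.472 m/s

Q = A₁V₁ = (7.88×2.46) × 1.05 = 20.35 m³/s
A₂ = 11.27 × 3.83 = 43.16 m²
V₂ = Q/A₂ = 20.35/43.16 = 0.4716 m/s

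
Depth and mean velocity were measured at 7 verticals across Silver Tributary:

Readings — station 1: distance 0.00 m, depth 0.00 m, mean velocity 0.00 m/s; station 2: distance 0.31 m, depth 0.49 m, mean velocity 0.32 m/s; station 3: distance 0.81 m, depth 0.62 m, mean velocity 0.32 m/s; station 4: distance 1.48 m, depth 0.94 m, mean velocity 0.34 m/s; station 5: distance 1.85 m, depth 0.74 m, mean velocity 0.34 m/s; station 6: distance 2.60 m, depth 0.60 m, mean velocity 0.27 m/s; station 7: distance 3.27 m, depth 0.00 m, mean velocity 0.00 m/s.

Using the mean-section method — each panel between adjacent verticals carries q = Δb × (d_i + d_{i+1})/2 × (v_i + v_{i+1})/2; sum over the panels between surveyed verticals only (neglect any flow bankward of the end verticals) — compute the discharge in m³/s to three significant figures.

0.559 m³/s

Panel 1-2: Δb = 0.31 m, d̄ = (0.00+0.49)/2 = 0.245, v̄ = (0.00+0.32)/2 = 0.16 → q = 0.31×0.245×0.16 = 0.01215 m³/s
Panel 2-3: Δb = 0.5 m, d̄ = (0.49+0.62)/2 = 0.555, v̄ = (0.32+0.32)/2 = 0.32 → q = 0.5×0.555×0.32 = 0.08880 m³/s
Panel 3-4: Δb = 0.67 m, d̄ = (0.62+0.94)/2 = 0.78, v̄ = (0.32+0.34)/2 = 0.33 → q = 0.67×0.78×0.33 = 0.1725 m³/s
Panel 4-5: Δb = 0.37 m, d̄ = (0.94+0.74)/2 = 0.84, v̄ = (0.34+0.34)/2 = 0.34 → q = 0.37×0.84×0.34 = 0.1057 m³/s
Panel 5-6: Δb = 0.75 m, d̄ = (0.74+0.60)/2 = 0.67, v̄ = (0.34+0.27)/2 = 0.305 → q = 0.75×0.67×0.305 = 0.1533 m³/s
Panel 6-7: Δb = 0.67 m, d̄ = (0.60+0.00)/2 = 0.3, v̄ = (0.27+0.00)/2 = 0.135 → q = 0.67×0.3×0.135 = 0.02714 m³/s
Q = Σ q = 0.5595 m³/s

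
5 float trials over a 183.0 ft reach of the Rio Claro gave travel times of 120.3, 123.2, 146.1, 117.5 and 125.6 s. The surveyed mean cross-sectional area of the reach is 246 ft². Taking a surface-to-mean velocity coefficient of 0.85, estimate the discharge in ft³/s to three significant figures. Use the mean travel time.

t̄ = (120.3 + 123.2 + 146.1 + 117.5 + 125.6) / 5 = 126.54 s
v_surface = L / t̄ = 183.0 / 126.54 = 1.446 ft/s
v_mean = 0.85 × 1.446 = 1.229 ft/s
Q = A × v_mean = 246 × 1.229 = 302.4 ft³/s

302 ft³/s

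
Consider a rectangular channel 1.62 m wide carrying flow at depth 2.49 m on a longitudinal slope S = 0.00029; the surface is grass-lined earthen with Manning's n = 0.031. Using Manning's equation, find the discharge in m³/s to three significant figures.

A = b·y = 1.62 × 2.49 = 4.034 m²
P = b + 2y = 1.62 + 2×2.49 = 6.600 m
R = A/P = 4.034/6.600 = 0.6112 m
Q = (1/n)·A·R^(2/3)·S^(1/2) = (1/0.031) × 4.034 × 0.6112^(2/3) × 0.00029^(1/2) = 1.596 m³/s

1.60 m³/s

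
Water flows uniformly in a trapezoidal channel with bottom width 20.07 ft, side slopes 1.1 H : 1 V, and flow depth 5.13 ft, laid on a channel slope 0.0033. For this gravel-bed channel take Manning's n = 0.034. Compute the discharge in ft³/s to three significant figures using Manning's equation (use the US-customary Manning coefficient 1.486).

797 ft³/s

A = (b + z·y)·y = (20.07 + 1.1×5.13)×5.13 = 131.9 ft²
P = b + 2y√(1+z²) = 20.07 + 2×5.13×√(1+1.1²) = 35.32 ft
R = A/P = 131.9/35.32 = 3.734 ft
Q = (1.486/n)·A·R^(2/3)·S^(1/2) = (1.486/0.034) × 131.9 × 3.734^(2/3) × 0.0033^(1/2) = 797.2 ft³/s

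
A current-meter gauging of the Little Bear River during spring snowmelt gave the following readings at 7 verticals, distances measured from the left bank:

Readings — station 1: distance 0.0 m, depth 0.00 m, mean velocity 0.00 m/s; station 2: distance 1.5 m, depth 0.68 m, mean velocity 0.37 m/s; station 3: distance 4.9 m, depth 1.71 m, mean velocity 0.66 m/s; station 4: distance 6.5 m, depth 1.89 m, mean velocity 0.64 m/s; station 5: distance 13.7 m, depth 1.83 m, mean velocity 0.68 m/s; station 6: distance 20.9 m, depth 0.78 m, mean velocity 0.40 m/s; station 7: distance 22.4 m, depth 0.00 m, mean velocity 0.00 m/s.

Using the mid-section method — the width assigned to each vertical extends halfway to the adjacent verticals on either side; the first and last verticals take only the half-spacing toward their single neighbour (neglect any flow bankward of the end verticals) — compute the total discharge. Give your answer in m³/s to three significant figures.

w_2 = (4.9 − 0.0)/2 = 2.45 m; q_2 = 0.37 × 0.68 × 2.45 = 0.6164 m³/s
w_3 = (6.5 − 1.5)/2 = 2.5 m; q_3 = 0.66 × 1.71 × 2.5 = 2.822 m³/s
w_4 = (13.7 − 4.9)/2 = 4.4 m; q_4 = 0.64 × 1.89 × 4.4 = 5.322 m³/s
w_5 = (20.9 − 6.5)/2 = 7.2 m; q_5 = 0.68 × 1.83 × 7.2 = 8.960 m³/s
w_6 = (22.4 − 13.7)/2 = 4.35 m; q_6 = 0.40 × 0.78 × 4.35 = 1.357 m³/s
Stations 1, 7 contribute zero (depth or velocity is 0).
Q = Σ qᵢ = 19.08 m³/s

19.1 m³/s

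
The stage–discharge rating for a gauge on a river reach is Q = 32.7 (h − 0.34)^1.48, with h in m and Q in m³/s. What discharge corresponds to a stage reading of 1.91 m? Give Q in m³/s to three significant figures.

Q = 32.7 × (1.91 − 0.34)^1.48 = 32.7 × 1.57^1.48 = 63.75 m³/s

63.7 m³/s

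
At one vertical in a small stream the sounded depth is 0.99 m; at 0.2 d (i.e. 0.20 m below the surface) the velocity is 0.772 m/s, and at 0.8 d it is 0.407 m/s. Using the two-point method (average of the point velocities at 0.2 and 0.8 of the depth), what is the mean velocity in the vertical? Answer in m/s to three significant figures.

0.590 m/s

v̄ = (0.772 + 0.407) / 2 = 0.5895 m/s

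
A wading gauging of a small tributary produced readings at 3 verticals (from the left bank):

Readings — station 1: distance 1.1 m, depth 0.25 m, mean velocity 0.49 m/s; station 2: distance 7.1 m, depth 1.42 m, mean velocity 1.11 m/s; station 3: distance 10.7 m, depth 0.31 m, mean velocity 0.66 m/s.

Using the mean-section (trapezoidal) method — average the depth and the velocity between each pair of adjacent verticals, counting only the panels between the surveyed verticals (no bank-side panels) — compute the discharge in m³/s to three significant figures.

Panel 1-2: Δb = 6 m, d̄ = (0.25+1.42)/2 = 0.835, v̄ = (0.49+1.11)/2 = 0.8 → q = 6×0.835×0.8 = 4.008 m³/s
Panel 2-3: Δb = 3.6 m, d̄ = (1.42+0.31)/2 = 0.865, v̄ = (1.11+0.66)/2 = 0.885 → q = 3.6×0.865×0.885 = 2.756 m³/s
Q = Σ q = 6.764 m³/s

6.76 m³/s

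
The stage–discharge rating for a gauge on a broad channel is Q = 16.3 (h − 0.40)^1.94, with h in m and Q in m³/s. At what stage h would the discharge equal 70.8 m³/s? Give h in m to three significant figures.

h − h₀ = (Q/C)^(1/b) = (70.8/16.3)^(1/1.94) = 2.132 m
h = 0.40 + 2.132 = 2.532 m

2.53 m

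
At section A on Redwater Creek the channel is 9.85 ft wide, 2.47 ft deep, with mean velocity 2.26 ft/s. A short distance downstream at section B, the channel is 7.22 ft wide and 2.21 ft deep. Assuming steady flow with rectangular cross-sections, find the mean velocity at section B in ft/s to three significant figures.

Q = A₁V₁ = (9.85×2.47) × 2.26 = 54.98 ft³/s
A₂ = 7.22 × 2.21 = 15.96 ft²
V₂ = Q/A₂ = 54.98/15.96 = 3.446 ft/s

3.45 ft/s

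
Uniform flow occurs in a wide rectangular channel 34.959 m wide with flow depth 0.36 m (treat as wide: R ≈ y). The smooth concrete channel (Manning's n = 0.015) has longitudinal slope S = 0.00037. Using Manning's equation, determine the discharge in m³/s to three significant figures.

8.17 m³/s

A = b·y = 34.959 × 0.36 = 12.59 m²
Wide channel: R ≈ y = 0.36 m
Q = (1/n)·A·R^(2/3)·S^(1/2) = (1/0.015) × 12.59 × 0.3600^(2/3) × 0.00037^(1/2) = 8.167 m³/s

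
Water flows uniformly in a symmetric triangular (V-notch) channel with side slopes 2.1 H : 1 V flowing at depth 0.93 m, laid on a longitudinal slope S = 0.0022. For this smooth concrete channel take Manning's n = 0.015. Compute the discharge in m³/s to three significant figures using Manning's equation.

3.18 m³/s

A = z·y² = 2.1×0.93² = 1.816 m²
P = 2y√(1+z²) = 2×0.93×√(1+2.1²) = 4.326 m
R = A/P = 1.816/4.326 = 0.4198 m
Q = (1/n)·A·R^(2/3)·S^(1/2) = (1/0.015) × 1.816 × 0.4198^(2/3) × 0.0022^(1/2) = 3.184 m³/s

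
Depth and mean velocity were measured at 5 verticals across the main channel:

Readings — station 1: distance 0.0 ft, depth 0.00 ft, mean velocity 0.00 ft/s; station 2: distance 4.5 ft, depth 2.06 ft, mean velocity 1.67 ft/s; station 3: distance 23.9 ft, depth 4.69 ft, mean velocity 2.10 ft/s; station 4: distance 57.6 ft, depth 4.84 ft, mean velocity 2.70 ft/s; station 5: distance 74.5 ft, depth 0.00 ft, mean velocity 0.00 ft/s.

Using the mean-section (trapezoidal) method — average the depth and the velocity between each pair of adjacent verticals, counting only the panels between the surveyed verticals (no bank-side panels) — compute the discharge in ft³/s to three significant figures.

Panel 1-2: Δb = 4.5 ft, d̄ = (0.00+2.06)/2 = 1.03, v̄ = (0.00+1.67)/2 = 0.835 → q = 4.5×1.03×0.835 = 3.870 ft³/s
Panel 2-3: Δb = 19.4 ft, d̄ = (2.06+4.69)/2 = 3.375, v̄ = (1.67+2.10)/2 = 1.885 → q = 19.4×3.375×1.885 = 123.4 ft³/s
Panel 3-4: Δb = 33.7 ft, d̄ = (4.69+4.84)/2 = 4.765, v̄ = (2.10+2.70)/2 = 2.4 → q = 33.7×4.765×2.4 = 385.4 ft³/s
Panel 4-5: Δb = 16.9 ft, d̄ = (4.84+0.00)/2 = 2.42, v̄ = (2.70+0.00)/2 = 1.35 → q = 16.9×2.42×1.35 = 55.21 ft³/s
Q = Σ q = 567.9 ft³/s

568 ft³/s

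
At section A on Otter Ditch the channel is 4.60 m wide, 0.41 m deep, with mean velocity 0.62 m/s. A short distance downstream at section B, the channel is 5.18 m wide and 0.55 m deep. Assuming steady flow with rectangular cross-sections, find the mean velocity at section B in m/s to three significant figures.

Q = A₁V₁ = (4.60×0.41) × 0.62 = 1.169 m³/s
A₂ = 5.18 × 0.55 = 2.849 m²
V₂ = Q/A₂ = 1.169/2.849 = 0.4104 m/s

0.410 m/s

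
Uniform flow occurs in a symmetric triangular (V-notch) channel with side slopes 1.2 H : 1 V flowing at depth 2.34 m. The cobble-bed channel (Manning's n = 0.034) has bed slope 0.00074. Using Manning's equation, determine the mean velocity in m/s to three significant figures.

0.745 m/s

A = z·y² = 1.2×2.34² = 6.571 m²
P = 2y√(1+z²) = 2×2.34×√(1+1.2²) = 7.310 m
R = A/P = 6.571/7.310 = 0.8988 m
Q = (1/n)·A·R^(2/3)·S^(1/2) = (1/0.034) × 6.571 × 0.8988^(2/3) × 0.00074^(1/2) = 4.896 m³/s
V = Q/A = 4.896/6.571 = 0.7452 m/s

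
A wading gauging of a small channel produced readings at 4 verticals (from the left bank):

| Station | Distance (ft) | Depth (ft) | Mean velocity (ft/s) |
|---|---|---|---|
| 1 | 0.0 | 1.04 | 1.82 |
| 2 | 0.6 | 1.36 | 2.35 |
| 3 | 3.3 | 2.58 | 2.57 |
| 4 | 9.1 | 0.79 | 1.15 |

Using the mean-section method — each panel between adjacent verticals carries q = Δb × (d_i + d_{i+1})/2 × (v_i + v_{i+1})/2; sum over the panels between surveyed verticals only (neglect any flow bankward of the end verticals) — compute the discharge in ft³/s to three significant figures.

Panel 1-2: Δb = 0.6 ft, d̄ = (1.04+1.36)/2 = 1.2, v̄ = (1.82+2.35)/2 = 2.085 → q = 0.6×1.2×2.085 = 1.501 ft³/s
Panel 2-3: Δb = 2.7 ft, d̄ = (1.36+2.58)/2 = 1.97, v̄ = (2.35+2.57)/2 = 2.46 → q = 2.7×1.97×2.46 = 13.08 ft³/s
Panel 3-4: Δb = 5.8 ft, d̄ = (2.58+0.79)/2 = 1.685, v̄ = (2.57+1.15)/2 = 1.86 → q = 5.8×1.685×1.86 = 18.18 ft³/s
Q = Σ q = 32.76 ft³/s

32.8 ft³/s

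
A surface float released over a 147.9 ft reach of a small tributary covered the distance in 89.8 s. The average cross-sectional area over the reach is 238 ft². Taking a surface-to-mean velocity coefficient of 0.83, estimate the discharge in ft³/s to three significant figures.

v_surface = L / t̄ = 147.9 / 89.8 = 1.647 ft/s
v_mean = 0.83 × 1.647 = 1.367 ft/s
Q = A × v_mean = 238 × 1.367 = 325.3 ft³/s

325 ft³/s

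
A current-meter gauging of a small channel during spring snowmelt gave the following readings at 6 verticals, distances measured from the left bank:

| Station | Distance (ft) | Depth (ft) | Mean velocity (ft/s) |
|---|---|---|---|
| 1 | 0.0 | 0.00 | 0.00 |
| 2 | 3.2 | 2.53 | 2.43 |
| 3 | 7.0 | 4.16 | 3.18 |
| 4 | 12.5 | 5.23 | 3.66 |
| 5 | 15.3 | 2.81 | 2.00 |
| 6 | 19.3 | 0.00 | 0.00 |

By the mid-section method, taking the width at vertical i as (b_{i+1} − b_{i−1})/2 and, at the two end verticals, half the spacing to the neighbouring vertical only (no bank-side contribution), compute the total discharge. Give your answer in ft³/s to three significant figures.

182 ft³/s

w_2 = (7.0 − 0.0)/2 = 3.5 ft; q_2 = 2.43 × 2.53 × 3.5 = 21.52 ft³/s
w_3 = (12.5 − 3.2)/2 = 4.65 ft; q_3 = 3.18 × 4.16 × 4.65 = 61.51 ft³/s
w_4 = (15.3 − 7.0)/2 = 4.15 ft; q_4 = 3.66 × 5.23 × 4.15 = 79.44 ft³/s
w_5 = (19.3 − 12.5)/2 = 3.4 ft; q_5 = 2.00 × 2.81 × 3.4 = 19.11 ft³/s
Stations 1, 6 contribute zero (depth or velocity is 0).
Q = Σ qᵢ = 181.6 ft³/s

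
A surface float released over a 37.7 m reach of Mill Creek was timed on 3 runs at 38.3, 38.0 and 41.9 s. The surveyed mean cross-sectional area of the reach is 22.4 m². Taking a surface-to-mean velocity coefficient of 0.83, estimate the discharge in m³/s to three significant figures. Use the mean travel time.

t̄ = (38.3 + 38.0 + 41.9) / 3 = 39.4 s
v_surface = L / t̄ = 37.7 / 39.4 = 0.9569 m/s
v_mean = 0.83 × 0.9569 = 0.7942 m/s
Q = A × v_mean = 22.4 × 0.7942 = 17.79 m³/s

17.8 m³/s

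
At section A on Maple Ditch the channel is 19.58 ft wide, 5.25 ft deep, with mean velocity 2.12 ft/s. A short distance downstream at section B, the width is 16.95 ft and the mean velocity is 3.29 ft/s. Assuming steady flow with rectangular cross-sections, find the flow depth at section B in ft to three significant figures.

3.91 ft

Q = A₁V₁ = (19.58×5.25) × 2.12 = 217.9 ft³/s
d₂ = Q/(b₂ V₂) = 217.9/(16.95×3.29) = 3.908 ft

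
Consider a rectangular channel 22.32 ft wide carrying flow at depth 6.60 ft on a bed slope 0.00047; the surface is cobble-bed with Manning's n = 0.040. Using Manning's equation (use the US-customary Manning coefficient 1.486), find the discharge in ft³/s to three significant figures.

A = b·y = 22.32 × 6.60 = 147.3 ft²
P = b + 2y = 22.32 + 2×6.60 = 35.52 ft
R = A/P = 147.3/35.52 = 4.147 ft
Q = (1.486/n)·A·R^(2/3)·S^(1/2) = (1.486/0.040) × 147.3 × 4.147^(2/3) × 0.00047^(1/2) = 306.3 ft³/s

306 ft³/s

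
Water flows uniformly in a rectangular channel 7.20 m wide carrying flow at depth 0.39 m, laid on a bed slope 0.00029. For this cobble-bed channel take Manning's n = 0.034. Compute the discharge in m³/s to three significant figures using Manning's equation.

A = b·y = 7.20 × 0.39 = 2.808 m²
P = b + 2y = 7.20 + 2×0.39 = 7.980 m
R = A/P = 2.808/7.980 = 0.3519 m
Q = (1/n)·A·R^(2/3)·S^(1/2) = (1/0.034) × 2.808 × 0.3519^(2/3) × 0.00029^(1/2) = 0.7010 m³/s

0.701 m³/s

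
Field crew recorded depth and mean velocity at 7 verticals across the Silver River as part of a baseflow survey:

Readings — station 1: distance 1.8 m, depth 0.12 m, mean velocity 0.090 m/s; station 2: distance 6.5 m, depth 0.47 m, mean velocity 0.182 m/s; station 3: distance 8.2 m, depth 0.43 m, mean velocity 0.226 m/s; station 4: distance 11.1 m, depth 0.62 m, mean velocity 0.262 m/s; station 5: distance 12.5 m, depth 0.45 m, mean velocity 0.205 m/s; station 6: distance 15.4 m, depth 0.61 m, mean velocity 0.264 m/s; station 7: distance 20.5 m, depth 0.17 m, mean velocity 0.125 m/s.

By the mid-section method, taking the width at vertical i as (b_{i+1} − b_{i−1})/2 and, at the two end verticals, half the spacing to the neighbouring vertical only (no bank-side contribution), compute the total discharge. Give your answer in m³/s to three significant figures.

w_1 = (6.5 − 1.8)/2 = 2.35 m; q_1 = 0.090 × 0.12 × 2.35 = 0.02538 m³/s
w_2 = (8.2 − 1.8)/2 = 3.2 m; q_2 = 0.182 × 0.47 × 3.2 = 0.2737 m³/s
w_3 = (11.1 − 6.5)/2 = 2.3 m; q_3 = 0.226 × 0.43 × 2.3 = 0.2235 m³/s
w_4 = (12.5 − 8.2)/2 = 2.15 m; q_4 = 0.262 × 0.62 × 2.15 = 0.3492 m³/s
w_5 = (15.4 − 11.1)/2 = 2.15 m; q_5 = 0.205 × 0.45 × 2.15 = 0.1983 m³/s
w_6 = (20.5 − 12.5)/2 = 4 m; q_6 = 0.264 × 0.61 × 4 = 0.6442 m³/s
w_7 = (20.5 − 15.4)/2 = 2.55 m; q_7 = 0.125 × 0.17 × 2.55 = 0.05419 m³/s
Q = Σ qᵢ = 1.769 m³/s

1.77 m³/s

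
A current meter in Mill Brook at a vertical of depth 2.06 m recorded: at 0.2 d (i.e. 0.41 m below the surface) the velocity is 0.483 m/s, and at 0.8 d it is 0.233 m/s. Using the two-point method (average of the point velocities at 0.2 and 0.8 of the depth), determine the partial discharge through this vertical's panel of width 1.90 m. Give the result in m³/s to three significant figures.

1.40 m³/s

v̄ = (0.483 + 0.233) / 2 = 0.3580 m/s
q = v̄ × d × w = 0.3580 × 2.06 × 1.90 = 1.401 m³/s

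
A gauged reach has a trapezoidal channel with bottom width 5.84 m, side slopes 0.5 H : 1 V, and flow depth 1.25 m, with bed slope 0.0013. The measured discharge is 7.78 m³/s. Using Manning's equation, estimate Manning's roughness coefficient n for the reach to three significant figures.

A = (b + z·y)·y = (5.84 + 0.5×1.25)×1.25 = 8.081 m²
P = b + 2y√(1+z²) = 5.84 + 2×1.25×√(1+0.5²) = 8.635 m
R = A/P = 8.081/8.635 = 0.9359 m
n = (1/Q)·A·R^(2/3)·S^(1/2) = (1/7.78) × 8.081 × 0.9568 × 0.03606 = 0.03583

0.0358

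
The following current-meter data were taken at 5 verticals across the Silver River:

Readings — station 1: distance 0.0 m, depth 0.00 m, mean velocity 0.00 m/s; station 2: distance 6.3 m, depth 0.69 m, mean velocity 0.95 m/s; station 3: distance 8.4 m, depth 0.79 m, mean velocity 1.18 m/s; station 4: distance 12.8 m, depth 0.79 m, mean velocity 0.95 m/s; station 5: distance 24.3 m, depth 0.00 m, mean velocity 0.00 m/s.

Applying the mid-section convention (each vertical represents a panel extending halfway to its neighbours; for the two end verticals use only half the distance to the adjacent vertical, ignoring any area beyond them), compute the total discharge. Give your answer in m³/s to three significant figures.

w_2 = (8.4 − 0.0)/2 = 4.2 m; q_2 = 0.95 × 0.69 × 4.2 = 2.753 m³/s
w_3 = (12.8 − 6.3)/2 = 3.25 m; q_3 = 1.18 × 0.79 × 3.25 = 3.030 m³/s
w_4 = (24.3 − 8.4)/2 = 7.95 m; q_4 = 0.95 × 0.79 × 7.95 = 5.966 m³/s
Stations 1, 5 contribute zero (depth or velocity is 0).
Q = Σ qᵢ = 11.75 m³/s

11.7 m³/s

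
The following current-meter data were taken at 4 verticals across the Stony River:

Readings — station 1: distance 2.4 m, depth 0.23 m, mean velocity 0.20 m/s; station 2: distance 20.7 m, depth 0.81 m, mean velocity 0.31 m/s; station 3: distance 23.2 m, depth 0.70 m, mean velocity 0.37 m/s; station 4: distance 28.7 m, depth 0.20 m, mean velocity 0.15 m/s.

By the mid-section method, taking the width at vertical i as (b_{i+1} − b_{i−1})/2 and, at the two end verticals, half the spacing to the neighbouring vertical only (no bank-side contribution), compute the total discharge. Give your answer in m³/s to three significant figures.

4.15 m³/s

w_1 = (20.7 − 2.4)/2 = 9.15 m; q_1 = 0.20 × 0.23 × 9.15 = 0.4209 m³/s
w_2 = (23.2 − 2.4)/2 = 10.4 m; q_2 = 0.31 × 0.81 × 10.4 = 2.611 m³/s
w_3 = (28.7 − 20.7)/2 = 4 m; q_3 = 0.37 × 0.70 × 4 = 1.036 m³/s
w_4 = (28.7 − 23.2)/2 = 2.75 m; q_4 = 0.15 × 0.20 × 2.75 = 0.08250 m³/s
Q = Σ qᵢ = 4.151 m³/s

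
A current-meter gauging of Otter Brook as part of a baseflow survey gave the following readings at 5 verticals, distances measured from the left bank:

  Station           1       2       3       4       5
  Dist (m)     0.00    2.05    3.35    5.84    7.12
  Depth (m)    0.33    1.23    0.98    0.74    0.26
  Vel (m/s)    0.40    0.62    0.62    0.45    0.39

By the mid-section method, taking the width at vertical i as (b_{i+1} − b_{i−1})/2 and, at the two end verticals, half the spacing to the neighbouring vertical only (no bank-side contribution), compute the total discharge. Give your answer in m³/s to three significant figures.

3.26 m³/s

w_1 = (2.05 − 0.00)/2 = 1.025 m; q_1 = 0.40 × 0.33 × 1.025 = 0.1353 m³/s
w_2 = (3.35 − 0.00)/2 = 1.675 m; q_2 = 0.62 × 1.23 × 1.675 = 1.277 m³/s
w_3 = (5.84 − 2.05)/2 = 1.895 m; q_3 = 0.62 × 0.98 × 1.895 = 1.151 m³/s
w_4 = (7.12 − 3.35)/2 = 1.885 m; q_4 = 0.45 × 0.74 × 1.885 = 0.6277 m³/s
w_5 = (7.12 − 5.84)/2 = 0.64 m; q_5 = 0.39 × 0.26 × 0.64 = 0.06490 m³/s
Q = Σ qᵢ = 3.257 m³/s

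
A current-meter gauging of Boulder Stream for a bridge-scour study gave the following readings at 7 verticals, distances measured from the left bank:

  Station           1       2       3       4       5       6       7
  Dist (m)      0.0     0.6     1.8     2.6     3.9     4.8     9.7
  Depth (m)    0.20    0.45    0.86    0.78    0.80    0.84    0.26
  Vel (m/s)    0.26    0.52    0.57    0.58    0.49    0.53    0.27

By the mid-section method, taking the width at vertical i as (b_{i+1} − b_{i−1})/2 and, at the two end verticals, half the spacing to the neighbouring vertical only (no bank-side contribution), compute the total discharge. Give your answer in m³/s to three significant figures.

3.09 m³/s

w_1 = (0.6 − 0.0)/2 = 0.3 m; q_1 = 0.26 × 0.20 × 0.3 = 0.01560 m³/s
w_2 = (1.8 − 0.0)/2 = 0.9 m; q_2 = 0.52 × 0.45 × 0.9 = 0.2106 m³/s
w_3 = (2.6 − 0.6)/2 = 1 m; q_3 = 0.57 × 0.86 × 1 = 0.4902 m³/s
w_4 = (3.9 − 1.8)/2 = 1.05 m; q_4 = 0.58 × 0.78 × 1.05 = 0.4750 m³/s
w_5 = (4.8 − 2.6)/2 = 1.1 m; q_5 = 0.49 × 0.80 × 1.1 = 0.4312 m³/s
w_6 = (9.7 − 3.9)/2 = 2.9 m; q_6 = 0.53 × 0.84 × 2.9 = 1.291 m³/s
w_7 = (9.7 − 4.8)/2 = 2.45 m; q_7 = 0.27 × 0.26 × 2.45 = 0.1720 m³/s
Q = Σ qᵢ = 3.086 m³/s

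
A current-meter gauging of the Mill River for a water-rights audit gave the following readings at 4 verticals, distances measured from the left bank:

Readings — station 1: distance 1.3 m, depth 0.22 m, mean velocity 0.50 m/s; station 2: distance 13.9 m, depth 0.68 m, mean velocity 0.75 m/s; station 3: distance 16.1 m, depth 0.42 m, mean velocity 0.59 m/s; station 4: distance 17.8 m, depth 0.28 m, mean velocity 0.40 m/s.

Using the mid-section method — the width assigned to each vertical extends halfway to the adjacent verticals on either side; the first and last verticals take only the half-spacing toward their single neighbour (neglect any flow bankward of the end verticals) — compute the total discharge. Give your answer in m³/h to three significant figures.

18200 m³/h

w_1 = (13.9 − 1.3)/2 = 6.3 m; q_1 = 0.50 × 0.22 × 6.3 = 0.6930 m³/s
w_2 = (16.1 − 1.3)/2 = 7.4 m; q_2 = 0.75 × 0.68 × 7.4 = 3.774 m³/s
w_3 = (17.8 − 13.9)/2 = 1.95 m; q_3 = 0.59 × 0.42 × 1.95 = 0.4832 m³/s
w_4 = (17.8 − 16.1)/2 = 0.85 m; q_4 = 0.40 × 0.28 × 0.85 = 0.09520 m³/s
Q = Σ qᵢ = 5.045 m³/s
= 5.045 × 3600 = 18160 m³/h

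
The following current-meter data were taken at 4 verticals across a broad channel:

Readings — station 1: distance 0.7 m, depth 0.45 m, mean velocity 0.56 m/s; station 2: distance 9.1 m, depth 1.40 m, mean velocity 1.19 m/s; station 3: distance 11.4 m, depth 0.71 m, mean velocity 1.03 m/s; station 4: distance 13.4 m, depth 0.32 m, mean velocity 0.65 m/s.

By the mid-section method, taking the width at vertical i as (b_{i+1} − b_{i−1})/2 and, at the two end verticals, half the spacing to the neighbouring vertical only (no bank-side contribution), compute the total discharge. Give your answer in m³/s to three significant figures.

w_1 = (9.1 − 0.7)/2 = 4.2 m; q_1 = 0.56 × 0.45 × 4.2 = 1.058 m³/s
w_2 = (11.4 − 0.7)/2 = 5.35 m; q_2 = 1.19 × 1.40 × 5.35 = 8.913 m³/s
w_3 = (13.4 − 9.1)/2 = 2.15 m; q_3 = 1.03 × 0.71 × 2.15 = 1.572 m³/s
w_4 = (13.4 − 11.4)/2 = 1 m; q_4 = 0.65 × 0.32 × 1 = 0.2080 m³/s
Q = Σ qᵢ = 11.75 m³/s

11.8 m³/s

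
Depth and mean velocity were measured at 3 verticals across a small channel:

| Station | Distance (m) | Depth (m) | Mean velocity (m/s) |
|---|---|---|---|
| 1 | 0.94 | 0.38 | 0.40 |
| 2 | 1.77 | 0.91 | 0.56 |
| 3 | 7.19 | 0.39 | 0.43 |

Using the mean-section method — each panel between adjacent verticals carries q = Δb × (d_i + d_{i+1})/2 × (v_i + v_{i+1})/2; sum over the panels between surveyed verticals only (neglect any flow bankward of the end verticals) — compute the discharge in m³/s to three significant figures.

Panel 1-2: Δb = 0.83 m, d̄ = (0.38+0.91)/2 = 0.645, v̄ = (0.40+0.56)/2 = 0.48 → q = 0.83×0.645×0.48 = 0.2570 m³/s
Panel 2-3: Δb = 5.42 m, d̄ = (0.91+0.39)/2 = 0.65, v̄ = (0.56+0.43)/2 = 0.495 → q = 5.42×0.65×0.495 = 1.744 m³/s
Q = Σ q = 2.001 m³/s

2.00 m³/s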